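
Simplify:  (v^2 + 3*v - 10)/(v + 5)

Factor: v^2 + 3*v - 10 = (v - 2)*(v + 5)
Cancel the common factor (v + 5).

v - 2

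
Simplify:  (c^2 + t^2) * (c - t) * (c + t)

(c+t)(c-t) = c^2 - t^2; continue pairing.

c^4 - t^4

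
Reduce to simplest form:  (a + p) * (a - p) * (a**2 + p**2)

a**4 - p**4

Telescope via difference of squares: (a+p)(a-p) = a**2 - p**2, then repeat with the next factor.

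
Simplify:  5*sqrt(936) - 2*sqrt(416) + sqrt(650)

27*sqrt(26)

5*sqrt(936) = 30*sqrt(26); 2*sqrt(416) = 8*sqrt(26); sqrt(650) = 5*sqrt(26)
Combine: (30 - 8 + 5)·sqrt(26) = 27*sqrt(26)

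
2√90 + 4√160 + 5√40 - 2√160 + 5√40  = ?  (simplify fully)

2√90 = 6*√10; 4√160 = 16*√10; 5√40 = 10*√10; 2√160 = 8*√10; 5√40 = 10*√10
Combine: (6 + 16 + 10 - 8 + 10)·√10 = 34*√10

34*√10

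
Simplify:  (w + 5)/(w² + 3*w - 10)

Factor: w² + 3*w - 10 = (w + 5)·(w - 2)
Cancel the common factor (w + 5).

1/(w - 2)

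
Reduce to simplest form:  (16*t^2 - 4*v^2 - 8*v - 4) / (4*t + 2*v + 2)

4*t - 2*v - 2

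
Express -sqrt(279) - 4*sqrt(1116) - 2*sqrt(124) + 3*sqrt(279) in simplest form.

sqrt(279) = 3*sqrt(31); 4*sqrt(1116) = 24*sqrt(31); 2*sqrt(124) = 4*sqrt(31); 3*sqrt(279) = 9*sqrt(31)
Combine: (-3 - 24 - 4 + 9)·sqrt(31) = -22*sqrt(31)

-22*sqrt(31)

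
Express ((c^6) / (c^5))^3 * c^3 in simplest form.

Inside the bracket: c^1
Raise to the power 3: c^3
Multiply by c^3: add exponents.

c^6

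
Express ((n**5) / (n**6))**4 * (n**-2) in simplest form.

n**(-6)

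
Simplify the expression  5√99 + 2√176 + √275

5√99 = 15*√11; 2√176 = 8*√11; √275 = 5*√11
Combine: (15 + 8 + 5)·√11 = 28*√11

28*√11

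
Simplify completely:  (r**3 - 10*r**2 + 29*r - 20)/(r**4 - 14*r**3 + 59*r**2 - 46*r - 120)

Factor: r**3 - 10*r**2 + 29*r - 20 = (r - 4)*(r - 1)*(r - 5);  r**4 - 14*r**3 + 59*r**2 - 46*r - 120 = (r - 4)*(r - 6)*(r - 5)*(r + 1)
Cancel the common factors (r - 4), (r - 5).

(r - 1)/(r**2 - 5*r - 6)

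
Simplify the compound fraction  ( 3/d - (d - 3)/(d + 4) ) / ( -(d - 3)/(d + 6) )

Numerator: 3/d - (d - 3)/(d + 4) = (-d² + 6*d + 12)/(d² + 4*d)
Denominator: -(d - 3)/(d + 6) = (-d + 3)/(d + 6)
Divide: ((-d² + 6*d + 12)/(d² + 4*d)) · ((d + 6)/(-d + 3)) = (d³ - 48*d - 72)/(d³ + d² - 12*d)

(d³ - 48*d - 72)/(d³ + d² - 12*d)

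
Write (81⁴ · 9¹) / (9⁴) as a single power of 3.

81⁴ = 3^16; 9¹ = 3^2; 9⁴ = 3^8
Combine exponents: 3^10

3^10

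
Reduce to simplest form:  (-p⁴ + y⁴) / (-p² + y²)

Difference of fourth powers: factor out (-p² + y²).

p² + y²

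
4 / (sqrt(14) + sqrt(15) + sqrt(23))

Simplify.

(-2*sqrt(4830) + 6*sqrt(23) + 22*sqrt(15) + 24*sqrt(14))/201

Group as (sqrt(14) + sqrt(23)) + sqrt(15); multiply by (sqrt(14) + sqrt(23)) - sqrt(15), then rationalise the remaining surd.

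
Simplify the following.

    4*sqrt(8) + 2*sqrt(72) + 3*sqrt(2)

4*sqrt(8) = 8*sqrt(2); 2*sqrt(72) = 12*sqrt(2); 3*sqrt(2) = 3*sqrt(2)
Combine: (8 + 12 + 3)·sqrt(2) = 23*sqrt(2)

23*sqrt(2)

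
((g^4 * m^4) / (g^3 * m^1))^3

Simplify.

g^3*m^9

Inside the bracket: g^1 * m^3
Raise to the power 3: g^3 * m^9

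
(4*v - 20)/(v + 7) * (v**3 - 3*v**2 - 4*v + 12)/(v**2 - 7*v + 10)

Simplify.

Factor: 4*v - 20 = 4*(v - 5);  v**3 - 3*v**2 - 4*v + 12 = (v + 2)*(v - 2)*(v - 3);  v**2 - 7*v + 10 = (v - 5)*(v - 2)
Cancel the common factors (v - 5), (v - 2).

(4*v**2 - 4*v - 24)/(v + 7)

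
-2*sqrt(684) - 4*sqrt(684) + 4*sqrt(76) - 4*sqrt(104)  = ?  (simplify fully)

2*sqrt(684) = 12*sqrt(19); 4*sqrt(684) = 24*sqrt(19); 4*sqrt(76) = 8*sqrt(19); 4*sqrt(104) = 8*sqrt(26)

-28*sqrt(19) - 8*sqrt(26)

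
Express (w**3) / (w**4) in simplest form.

Quotient: (w**-1)

1/w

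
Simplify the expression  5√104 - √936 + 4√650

5√104 = 10*√26; √936 = 6*√26; 4√650 = 20*√26
Combine: (10 - 6 + 20)·√26 = 24*√26

24*√26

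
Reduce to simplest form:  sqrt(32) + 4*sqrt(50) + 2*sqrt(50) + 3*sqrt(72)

52*sqrt(2)

sqrt(32) = 4*sqrt(2); 4*sqrt(50) = 20*sqrt(2); 2*sqrt(50) = 10*sqrt(2); 3*sqrt(72) = 18*sqrt(2)
Combine: (4 + 20 + 10 + 18)·sqrt(2) = 52*sqrt(2)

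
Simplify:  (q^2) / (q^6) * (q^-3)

Quotient: (q^-4)
Multiply by (q^-3): add exponents.

q^(-7)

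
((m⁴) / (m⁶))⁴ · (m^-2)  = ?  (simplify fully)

Inside the bracket: (m^-2)
Raise to the power 4: (m^-8)
Multiply by (m^-2): add exponents.

m^(-10)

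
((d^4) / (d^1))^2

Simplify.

d^6

Inside the bracket: d^3
Raise to the power 2: d^6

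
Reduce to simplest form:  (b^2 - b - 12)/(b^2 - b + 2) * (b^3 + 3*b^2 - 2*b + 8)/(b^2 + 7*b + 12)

b - 4

Factor: b^2 - b - 12 = (b - 4)*(b + 3);  b^3 + 3*b^2 - 2*b + 8 = (b + 4)*(b^2 - b + 2);  b^2 + 7*b + 12 = (b + 3)*(b + 4)
Cancel the common factors (b^2 - b + 2), (b + 4), (b + 3).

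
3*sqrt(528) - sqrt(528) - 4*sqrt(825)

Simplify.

3*sqrt(528) = 12*sqrt(33); sqrt(528) = 4*sqrt(33); 4*sqrt(825) = 20*sqrt(33)
Combine: (12 - 4 - 20)·sqrt(33) = -12*sqrt(33)

-12*sqrt(33)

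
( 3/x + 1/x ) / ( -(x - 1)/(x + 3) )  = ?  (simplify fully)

Numerator: 3/x + 1/x = 4/x
Denominator: -(x - 1)/(x + 3) = (-x + 1)/(x + 3)
Divide: (4/x) · ((x + 3)/(-x + 1)) = (-4*x - 12)/(x**2 - x)

(-4*x - 12)/(x**2 - x)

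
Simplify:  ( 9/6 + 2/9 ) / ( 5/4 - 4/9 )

62/29

Numerator: 9/6 + 2/9 = 31/18
Denominator: 5/4 - 4/9 = 29/36
Divide: (31/18) · (36/29) = 62/29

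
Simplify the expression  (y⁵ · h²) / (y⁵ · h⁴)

Quotient: (h^-2)

h^(-2)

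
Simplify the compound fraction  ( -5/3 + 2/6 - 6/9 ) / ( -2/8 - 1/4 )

4

Numerator: -5/3 + 2/6 - 6/9 = -2
Denominator: -2/8 - 1/4 = -1/2
Divide: (-2) · (-2) = 4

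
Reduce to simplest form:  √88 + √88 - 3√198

√88 = 2*√22; √88 = 2*√22; 3√198 = 9*√22
Combine: (2 + 2 - 9)·√22 = -5*√22

-5*√22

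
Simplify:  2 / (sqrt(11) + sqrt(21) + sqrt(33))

Group as (sqrt(21) + sqrt(33)) + sqrt(11); multiply by (sqrt(21) + sqrt(33)) - sqrt(11), then rationalise the remaining surd.

(-132*sqrt(7) - 2*sqrt(33) + 46*sqrt(21) + 86*sqrt(11))/923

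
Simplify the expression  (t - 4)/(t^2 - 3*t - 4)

1/(t + 1)

Factor: t^2 - 3*t - 4 = (t + 1)*(t - 4)
Cancel the common factor (t - 4).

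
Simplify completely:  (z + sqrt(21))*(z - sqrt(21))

z^2 - 21

Product of conjugates: (P+Q)(P-Q) = P^2 - Q^2.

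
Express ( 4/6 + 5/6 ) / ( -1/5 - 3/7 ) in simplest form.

Numerator: 4/6 + 5/6 = 3/2
Denominator: -1/5 - 3/7 = -22/35
Divide: (3/2) · (-35/22) = -105/44

-105/44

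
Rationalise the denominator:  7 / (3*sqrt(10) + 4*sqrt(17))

Multiply numerator and denominator by -4*sqrt(17) + 3*sqrt(10).
Denominator becomes -182; numerator becomes -28*sqrt(17) + 21*sqrt(10).

(-3*sqrt(10) + 4*sqrt(17))/26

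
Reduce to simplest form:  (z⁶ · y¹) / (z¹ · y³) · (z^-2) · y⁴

y²*z³

Quotient: z⁵ · (y^-2)
Multiply by (z^-2) · y⁴: add exponents.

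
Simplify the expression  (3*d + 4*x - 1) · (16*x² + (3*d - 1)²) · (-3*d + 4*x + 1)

Pair the conjugate factors: ((4*x)+(3*d - 1))((4*x)-(3*d - 1)) = -9*d² + 6*d + 16*x² - 1, then repeat with the next factor.

-81*d⁴ + 108*d³ - 54*d² + 12*d + 256*x⁴ - 1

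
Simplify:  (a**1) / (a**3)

Quotient: (a**-2)

a**(-2)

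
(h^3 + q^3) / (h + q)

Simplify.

h^2 - h*q + q^2

h^3 + q^3 = (h + q)(h^2 - h*q + q^2).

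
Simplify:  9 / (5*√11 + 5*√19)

(-9*√11 + 9*√19)/40

Multiply numerator and denominator by -5*√19 + 5*√11.
Denominator becomes -200; numerator becomes -45*√19 + 45*√11.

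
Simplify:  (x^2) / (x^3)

Quotient: (x^-1)

1/x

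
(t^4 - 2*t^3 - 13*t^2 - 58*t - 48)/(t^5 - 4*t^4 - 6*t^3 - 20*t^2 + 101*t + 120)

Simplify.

Factor: t^4 - 2*t^3 - 13*t^2 - 58*t - 48 = (t - 6)*(t^2 + 3*t + 8)*(t + 1);  t^5 - 4*t^4 - 6*t^3 - 20*t^2 + 101*t + 120 = (t - 5)*(t - 3)*(t^2 + 3*t + 8)*(t + 1)
Cancel the common factors (t^2 + 3*t + 8), (t + 1).

(t - 6)/(t^2 - 8*t + 15)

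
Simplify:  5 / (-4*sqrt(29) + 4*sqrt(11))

Multiply numerator and denominator by 4*sqrt(11) + 4*sqrt(29).
Denominator becomes -288; numerator becomes 20*sqrt(11) + 20*sqrt(29).

(-5*sqrt(29) - 5*sqrt(11))/72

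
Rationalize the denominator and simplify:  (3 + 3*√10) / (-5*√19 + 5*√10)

Multiply numerator and denominator by 5*√10 + 5*√19.
Denominator becomes -225; numerator becomes 15*√10 + 15*√19 + 150 + 15*√190.

(-√190 - 10 - √19 - √10)/15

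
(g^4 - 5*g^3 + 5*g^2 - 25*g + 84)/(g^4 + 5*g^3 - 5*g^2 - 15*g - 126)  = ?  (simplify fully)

(g - 4)/(g + 6)

Factor: g^4 - 5*g^3 + 5*g^2 - 25*g + 84 = (g^2 + 2*g + 7)*(g - 4)*(g - 3);  g^4 + 5*g^3 - 5*g^2 - 15*g - 126 = (g + 6)*(g - 3)*(g^2 + 2*g + 7)
Cancel the common factors (g^2 + 2*g + 7), (g - 3).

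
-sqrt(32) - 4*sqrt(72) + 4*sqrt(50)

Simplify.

sqrt(32) = 4*sqrt(2); 4*sqrt(72) = 24*sqrt(2); 4*sqrt(50) = 20*sqrt(2)
Combine: (-4 - 24 + 20)·sqrt(2) = -8*sqrt(2)

-8*sqrt(2)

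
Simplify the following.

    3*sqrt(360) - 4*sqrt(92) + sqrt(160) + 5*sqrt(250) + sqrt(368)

-4*sqrt(23) + 47*sqrt(10)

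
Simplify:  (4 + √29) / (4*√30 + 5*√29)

Multiply numerator and denominator by -4*√30 + 5*√29.
Denominator becomes 245; numerator becomes -4*√870 - 16*√30 + 20*√29 + 145.

(-4*√870 - 16*√30 + 20*√29 + 145)/245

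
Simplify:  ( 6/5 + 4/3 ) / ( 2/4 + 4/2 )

Numerator: 6/5 + 4/3 = 38/15
Denominator: 2/4 + 4/2 = 5/2
Divide: (38/15) · (2/5) = 76/75

76/75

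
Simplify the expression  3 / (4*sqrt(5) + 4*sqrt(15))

Multiply numerator and denominator by -4*sqrt(15) + 4*sqrt(5).
Denominator becomes -160; numerator becomes -12*sqrt(15) + 12*sqrt(5).

(-3*sqrt(5) + 3*sqrt(15))/40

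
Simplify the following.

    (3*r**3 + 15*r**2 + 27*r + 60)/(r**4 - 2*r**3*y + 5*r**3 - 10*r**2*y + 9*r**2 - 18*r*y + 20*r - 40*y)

Factor: 3*r**3 + 15*r**2 + 27*r + 60 = 3*(r + 4)*(r**2 + r + 5);  r**4 - 2*r**3*y + 5*r**3 - 10*r**2*y + 9*r**2 - 18*r*y + 20*r - 40*y = (r**2 + r + 5)*(r + 4)*(r - 2*y)
Cancel the common factors (r**2 + r + 5), (r + 4).

-3/(-r + 2*y)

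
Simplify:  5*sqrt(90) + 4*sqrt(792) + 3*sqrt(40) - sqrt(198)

21*sqrt(10) + 21*sqrt(22)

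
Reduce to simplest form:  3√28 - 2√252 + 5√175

3√28 = 6*√7; 2√252 = 12*√7; 5√175 = 25*√7
Combine: (6 - 12 + 25)·√7 = 19*√7

19*√7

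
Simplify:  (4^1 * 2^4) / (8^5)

2^(-9)

4^1 = 2^2; 2^4 = 2^4; 8^5 = 2^15
Combine exponents: 2^(-9)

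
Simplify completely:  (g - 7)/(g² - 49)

Factor: g² - 49 = (g + 7)·(g - 7)
Cancel the common factor (g - 7).

1/(g + 7)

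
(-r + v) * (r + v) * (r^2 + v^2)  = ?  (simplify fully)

-r^4 + v^4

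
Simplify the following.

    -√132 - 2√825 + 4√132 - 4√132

-12*√33

√132 = 2*√33; 2√825 = 10*√33; 4√132 = 8*√33; 4√132 = 8*√33
Combine: (-2 - 10 + 8 - 8)·√33 = -12*√33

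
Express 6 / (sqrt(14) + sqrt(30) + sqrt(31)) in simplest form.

(-24*sqrt(3255) + 78*sqrt(31) + 90*sqrt(30) + 282*sqrt(14))/1511

Group as (sqrt(14) + sqrt(31)) + sqrt(30); multiply by (sqrt(14) + sqrt(31)) - sqrt(30), then rationalise the remaining surd.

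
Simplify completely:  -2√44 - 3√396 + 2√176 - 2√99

2√44 = 4*√11; 3√396 = 18*√11; 2√176 = 8*√11; 2√99 = 6*√11
Combine: (-4 - 18 + 8 - 6)·√11 = -20*√11

-20*√11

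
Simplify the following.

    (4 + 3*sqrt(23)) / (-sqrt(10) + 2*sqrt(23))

(4*sqrt(10) + 8*sqrt(23) + 3*sqrt(230) + 138)/82

Multiply numerator and denominator by sqrt(10) + 2*sqrt(23).
Denominator becomes 82; numerator becomes 4*sqrt(10) + 8*sqrt(23) + 3*sqrt(230) + 138.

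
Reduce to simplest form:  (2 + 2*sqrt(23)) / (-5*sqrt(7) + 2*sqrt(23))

Multiply numerator and denominator by 2*sqrt(23) + 5*sqrt(7).
Denominator becomes -83; numerator becomes 4*sqrt(23) + 10*sqrt(7) + 92 + 10*sqrt(161).

(-10*sqrt(161) - 92 - 10*sqrt(7) - 4*sqrt(23))/83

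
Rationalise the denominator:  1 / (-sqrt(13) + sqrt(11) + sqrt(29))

Group as (sqrt(11) + sqrt(29)) - sqrt(13); multiply by (sqrt(11) + sqrt(29)) + sqrt(13), then rationalise the remaining surd.

(-27*sqrt(13) - 5*sqrt(29) + 31*sqrt(11) + 2*sqrt(4147))/547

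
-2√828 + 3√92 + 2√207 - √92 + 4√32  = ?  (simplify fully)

-2*√23 + 16*√2

2√828 = 12*√23; 3√92 = 6*√23; 2√207 = 6*√23; √92 = 2*√23; 4√32 = 16*√2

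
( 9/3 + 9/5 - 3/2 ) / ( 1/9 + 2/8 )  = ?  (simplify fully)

594/65

Numerator: 9/3 + 9/5 - 3/2 = 33/10
Denominator: 1/9 + 2/8 = 13/36
Divide: (33/10) · (36/13) = 594/65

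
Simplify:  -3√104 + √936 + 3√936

18*√26

3√104 = 6*√26; √936 = 6*√26; 3√936 = 18*√26
Combine: (-6 + 6 + 18)·√26 = 18*√26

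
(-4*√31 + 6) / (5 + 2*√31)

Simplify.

(-278 + 32*√31)/99

Multiply numerator and denominator by -2*√31 + 5.
Denominator becomes -99; numerator becomes -32*√31 + 278.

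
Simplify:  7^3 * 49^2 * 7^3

7^3 = 7^3; 49^2 = 7^4; 7^3 = 7^3
Combine exponents: 7^10

7^10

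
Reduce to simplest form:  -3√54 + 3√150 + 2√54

12*√6

3√54 = 9*√6; 3√150 = 15*√6; 2√54 = 6*√6
Combine: (-9 + 15 + 6)·√6 = 12*√6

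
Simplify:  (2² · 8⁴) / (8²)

2² = 2^2; 8⁴ = 2^12; 8² = 2^6
Combine exponents: 2^8

2^8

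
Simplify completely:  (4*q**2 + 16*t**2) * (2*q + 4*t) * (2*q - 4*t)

Telescope via difference of squares: ((2*q)+(4*t))((2*q)-(4*t)) = 4*q**2 - 16*t**2, then repeat with the next factor.

16*q**4 - 256*t**4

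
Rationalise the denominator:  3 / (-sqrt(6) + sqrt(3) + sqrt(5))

(-3*sqrt(6) + 6*sqrt(5) + 12*sqrt(3) + 9*sqrt(10))/28

Group as (sqrt(3) + sqrt(5)) - sqrt(6); multiply by (sqrt(3) + sqrt(5)) + sqrt(6), then rationalise the remaining surd.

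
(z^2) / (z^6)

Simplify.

Quotient: (z^-4)

z^(-4)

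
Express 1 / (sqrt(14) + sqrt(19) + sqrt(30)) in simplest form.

Group as (sqrt(19) + sqrt(30)) + sqrt(14); multiply by (sqrt(19) + sqrt(30)) - sqrt(14), then rationalise the remaining surd.

(-4*sqrt(1995) + 3*sqrt(30) + 25*sqrt(19) + 35*sqrt(14))/1055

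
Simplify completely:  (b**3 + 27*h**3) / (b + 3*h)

(3*h)**3 + b**3 = (b + 3*h)(b**2 - 3*b*h + 9*h**2).

b**2 - 3*b*h + 9*h**2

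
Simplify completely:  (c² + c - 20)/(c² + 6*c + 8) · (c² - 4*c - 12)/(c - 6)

Factor: c² + c - 20 = (c + 5)·(c - 4);  c² + 6*c + 8 = (c + 4)·(c + 2);  c² - 4*c - 12 = (c + 2)·(c - 6)
Cancel the common factors (c - 6), (c + 2).

(c² + c - 20)/(c + 4)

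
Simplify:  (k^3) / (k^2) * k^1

k^2

Quotient: k^1
Multiply by k^1: add exponents.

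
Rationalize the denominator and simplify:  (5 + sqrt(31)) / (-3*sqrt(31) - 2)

(-83 - 13*sqrt(31))/275

Multiply numerator and denominator by -2 + 3*sqrt(31).
Denominator becomes -275; numerator becomes 13*sqrt(31) + 83.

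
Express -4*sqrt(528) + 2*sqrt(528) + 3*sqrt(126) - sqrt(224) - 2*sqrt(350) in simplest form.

-8*sqrt(33) - 5*sqrt(14)

4*sqrt(528) = 16*sqrt(33); 2*sqrt(528) = 8*sqrt(33); 3*sqrt(126) = 9*sqrt(14); sqrt(224) = 4*sqrt(14); 2*sqrt(350) = 10*sqrt(14)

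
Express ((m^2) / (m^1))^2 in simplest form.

m^2

Inside the bracket: m^1
Raise to the power 2: m^2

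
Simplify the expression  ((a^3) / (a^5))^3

Inside the bracket: (a^-2)
Raise to the power 3: (a^-6)

a^(-6)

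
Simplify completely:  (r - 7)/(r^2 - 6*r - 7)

1/(r + 1)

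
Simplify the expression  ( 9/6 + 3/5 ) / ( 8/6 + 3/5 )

Numerator: 9/6 + 3/5 = 21/10
Denominator: 8/6 + 3/5 = 29/15
Divide: (21/10) · (15/29) = 63/58

63/58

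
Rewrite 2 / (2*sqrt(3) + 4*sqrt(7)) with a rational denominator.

(-sqrt(3) + 2*sqrt(7))/25

Multiply numerator and denominator by -2*sqrt(3) + 4*sqrt(7).
Denominator becomes 100; numerator becomes -4*sqrt(3) + 8*sqrt(7).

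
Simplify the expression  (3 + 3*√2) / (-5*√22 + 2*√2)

(-30*√11 - 15*√22 - 12 - 6*√2)/542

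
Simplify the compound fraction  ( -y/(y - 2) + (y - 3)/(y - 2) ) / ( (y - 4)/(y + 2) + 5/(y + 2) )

(-3*y - 6)/(y² - y - 2)

Numerator: -y/(y - 2) + (y - 3)/(y - 2) = -3/(y - 2)
Denominator: (y - 4)/(y + 2) + 5/(y + 2) = (y + 1)/(y + 2)
Divide: (-3/(y - 2)) · ((y + 2)/(y + 1)) = (-3*y - 6)/(y² - y - 2)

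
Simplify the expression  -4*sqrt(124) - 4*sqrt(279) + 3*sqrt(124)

4*sqrt(124) = 8*sqrt(31); 4*sqrt(279) = 12*sqrt(31); 3*sqrt(124) = 6*sqrt(31)
Combine: (-8 - 12 + 6)·sqrt(31) = -14*sqrt(31)

-14*sqrt(31)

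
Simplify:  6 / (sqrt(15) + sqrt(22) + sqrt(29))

(-3*sqrt(9570) + 12*sqrt(29) + 33*sqrt(22) + 54*sqrt(15))/314

Group as (sqrt(15) + sqrt(22)) + sqrt(29); multiply by (sqrt(15) + sqrt(22)) - sqrt(29), then rationalise the remaining surd.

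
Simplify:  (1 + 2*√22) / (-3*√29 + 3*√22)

(-2*√638 - 44 - √29 - √22)/21

Multiply numerator and denominator by 3*√22 + 3*√29.
Denominator becomes -63; numerator becomes 3*√22 + 3*√29 + 132 + 6*√638.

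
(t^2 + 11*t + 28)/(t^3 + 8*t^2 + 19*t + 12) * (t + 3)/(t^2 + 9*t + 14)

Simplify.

Factor: t^2 + 11*t + 28 = (t + 4)*(t + 7);  t^3 + 8*t^2 + 19*t + 12 = (t + 4)*(t + 3)*(t + 1);  t^2 + 9*t + 14 = (t + 2)*(t + 7)
Cancel the common factors (t + 3), (t + 7), (t + 4).

1/(t^2 + 3*t + 2)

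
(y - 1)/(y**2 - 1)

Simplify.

1/(y + 1)

Factor: y**2 - 1 = (y - 1)*(y + 1)
Cancel the common factor (y - 1).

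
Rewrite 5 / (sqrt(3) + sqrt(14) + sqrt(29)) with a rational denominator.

Group as (sqrt(14) + sqrt(29)) + sqrt(3); multiply by (sqrt(14) + sqrt(29)) - sqrt(3), then rationalise the remaining surd.

(-5*sqrt(1218) - 30*sqrt(29) + 45*sqrt(14) + 100*sqrt(3))/12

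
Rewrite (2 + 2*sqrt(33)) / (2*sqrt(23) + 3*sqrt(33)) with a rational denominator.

Multiply numerator and denominator by -2*sqrt(23) + 3*sqrt(33).
Denominator becomes 205; numerator becomes -4*sqrt(759) - 4*sqrt(23) + 6*sqrt(33) + 198.

(-4*sqrt(759) - 4*sqrt(23) + 6*sqrt(33) + 198)/205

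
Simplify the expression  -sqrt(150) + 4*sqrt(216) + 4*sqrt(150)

sqrt(150) = 5*sqrt(6); 4*sqrt(216) = 24*sqrt(6); 4*sqrt(150) = 20*sqrt(6)
Combine: (-5 + 24 + 20)·sqrt(6) = 39*sqrt(6)

39*sqrt(6)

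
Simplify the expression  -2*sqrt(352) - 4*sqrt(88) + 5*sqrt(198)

2*sqrt(352) = 8*sqrt(22); 4*sqrt(88) = 8*sqrt(22); 5*sqrt(198) = 15*sqrt(22)
Combine: (-8 - 8 + 15)·sqrt(22) = -sqrt(22)

-sqrt(22)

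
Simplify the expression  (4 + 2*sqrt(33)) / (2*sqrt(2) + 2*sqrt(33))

Multiply numerator and denominator by -2*sqrt(2) + 2*sqrt(33).
Denominator becomes 124; numerator becomes -4*sqrt(66) - 8*sqrt(2) + 8*sqrt(33) + 132.

(-sqrt(66) - 2*sqrt(2) + 2*sqrt(33) + 33)/31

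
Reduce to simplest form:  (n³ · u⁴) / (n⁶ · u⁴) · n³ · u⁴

Quotient: (n^-3)
Multiply by n³ · u⁴: add exponents.

u⁴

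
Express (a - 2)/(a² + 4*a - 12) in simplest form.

1/(a + 6)

Factor: a² + 4*a - 12 = (a + 6)·(a - 2)
Cancel the common factor (a - 2).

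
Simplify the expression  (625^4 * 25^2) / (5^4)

5^16

625^4 = 5^16; 25^2 = 5^4; 5^4 = 5^4
Combine exponents: 5^16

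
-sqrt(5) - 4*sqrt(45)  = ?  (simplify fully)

sqrt(5) = sqrt(5); 4*sqrt(45) = 12*sqrt(5)
Combine: (-1 - 12)·sqrt(5) = -13*sqrt(5)

-13*sqrt(5)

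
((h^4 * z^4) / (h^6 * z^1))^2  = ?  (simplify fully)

z^6/h^4

Inside the bracket: (h^-2) * z^3
Raise to the power 2: (h^-4) * z^6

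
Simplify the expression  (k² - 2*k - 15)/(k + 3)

Factor: k² - 2*k - 15 = (k + 3)·(k - 5)
Cancel the common factor (k + 3).

k - 5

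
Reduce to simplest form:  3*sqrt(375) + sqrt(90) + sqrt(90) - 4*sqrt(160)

-10*sqrt(10) + 15*sqrt(15)

3*sqrt(375) = 15*sqrt(15); sqrt(90) = 3*sqrt(10); sqrt(90) = 3*sqrt(10); 4*sqrt(160) = 16*sqrt(10)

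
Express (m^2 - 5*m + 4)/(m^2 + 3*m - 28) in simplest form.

Factor: m^2 - 5*m + 4 = (m - 1)*(m - 4);  m^2 + 3*m - 28 = (m + 7)*(m - 4)
Cancel the common factor (m - 4).

(m - 1)/(m + 7)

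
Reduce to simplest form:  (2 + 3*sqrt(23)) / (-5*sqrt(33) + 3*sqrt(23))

Multiply numerator and denominator by 3*sqrt(23) + 5*sqrt(33).
Denominator becomes -618; numerator becomes 6*sqrt(23) + 10*sqrt(33) + 207 + 15*sqrt(759).

(-15*sqrt(759) - 207 - 10*sqrt(33) - 6*sqrt(23))/618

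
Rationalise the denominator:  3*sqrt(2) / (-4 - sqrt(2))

Multiply numerator and denominator by -4 + sqrt(2).
Denominator becomes 14; numerator becomes -12*sqrt(2) + 6.

(-6*sqrt(2) + 3)/7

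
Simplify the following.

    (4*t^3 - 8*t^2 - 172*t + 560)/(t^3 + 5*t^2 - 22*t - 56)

(4*t - 20)/(t + 2)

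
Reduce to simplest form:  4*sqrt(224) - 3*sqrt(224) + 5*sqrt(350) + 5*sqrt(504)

59*sqrt(14)

4*sqrt(224) = 16*sqrt(14); 3*sqrt(224) = 12*sqrt(14); 5*sqrt(350) = 25*sqrt(14); 5*sqrt(504) = 30*sqrt(14)
Combine: (16 - 12 + 25 + 30)·sqrt(14) = 59*sqrt(14)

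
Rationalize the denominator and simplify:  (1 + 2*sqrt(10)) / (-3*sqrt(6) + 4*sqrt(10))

Multiply numerator and denominator by 3*sqrt(6) + 4*sqrt(10).
Denominator becomes 106; numerator becomes 3*sqrt(6) + 4*sqrt(10) + 12*sqrt(15) + 80.

(3*sqrt(6) + 4*sqrt(10) + 12*sqrt(15) + 80)/106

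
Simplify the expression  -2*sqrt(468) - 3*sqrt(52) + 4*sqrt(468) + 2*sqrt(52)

2*sqrt(468) = 12*sqrt(13); 3*sqrt(52) = 6*sqrt(13); 4*sqrt(468) = 24*sqrt(13); 2*sqrt(52) = 4*sqrt(13)
Combine: (-12 - 6 + 24 + 4)·sqrt(13) = 10*sqrt(13)

10*sqrt(13)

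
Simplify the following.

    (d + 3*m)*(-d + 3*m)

-d^2 + 9*m^2

(3*m)^2 - (d)^2 = -d^2 + 9*m^2.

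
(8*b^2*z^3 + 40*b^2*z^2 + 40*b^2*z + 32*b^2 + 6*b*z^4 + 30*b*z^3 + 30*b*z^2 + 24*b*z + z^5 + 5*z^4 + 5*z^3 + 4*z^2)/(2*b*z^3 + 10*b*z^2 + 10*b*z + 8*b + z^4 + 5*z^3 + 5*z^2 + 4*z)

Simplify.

4*b + z

Factor: 8*b^2*z^3 + 40*b^2*z^2 + 40*b^2*z + 32*b^2 + 6*b*z^4 + 30*b*z^3 + 30*b*z^2 + 24*b*z + z^5 + 5*z^4 + 5*z^3 + 4*z^2 = (4*b + z)*(2*b + z)*(z + 4)*(z^2 + z + 1);  2*b*z^3 + 10*b*z^2 + 10*b*z + 8*b + z^4 + 5*z^3 + 5*z^2 + 4*z = (z + 4)*(z^2 + z + 1)*(2*b + z)
Cancel the common factors (z^2 + z + 1), (2*b + z), (z + 4).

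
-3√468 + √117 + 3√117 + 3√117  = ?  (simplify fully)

3*√13

3√468 = 18*√13; √117 = 3*√13; 3√117 = 9*√13; 3√117 = 9*√13
Combine: (-18 + 3 + 9 + 9)·√13 = 3*√13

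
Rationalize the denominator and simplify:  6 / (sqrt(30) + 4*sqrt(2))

-3*sqrt(30) + 12*sqrt(2)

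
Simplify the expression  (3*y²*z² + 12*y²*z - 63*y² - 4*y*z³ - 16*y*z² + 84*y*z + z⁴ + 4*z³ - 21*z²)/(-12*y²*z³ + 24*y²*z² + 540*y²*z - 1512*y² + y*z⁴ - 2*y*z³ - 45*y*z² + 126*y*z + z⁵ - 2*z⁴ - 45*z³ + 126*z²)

Factor: 3*y²*z² + 12*y²*z - 63*y² - 4*y*z³ - 16*y*z² + 84*y*z + z⁴ + 4*z³ - 21*z² = (-3*y + z)·(-y + z)·(z + 7)·(z - 3);  -12*y²*z³ + 24*y²*z² + 540*y²*z - 1512*y² + y*z⁴ - 2*y*z³ - 45*y*z² + 126*y*z + z⁵ - 2*z⁴ - 45*z³ + 126*z² = (z - 3)·(4*y + z)·(z - 6)·(z + 7)·(-3*y + z)
Cancel the common factors (z + 7), (z - 3), (-3*y + z).

(-y + z)/(4*y*z - 24*y + z² - 6*z)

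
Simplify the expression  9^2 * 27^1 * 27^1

9^2 = 3^4; 27^1 = 3^3; 27^1 = 3^3
Combine exponents: 3^10

3^10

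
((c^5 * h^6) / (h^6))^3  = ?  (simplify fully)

c^15

Inside the bracket: c^5
Raise to the power 3: c^15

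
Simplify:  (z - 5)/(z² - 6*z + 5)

Factor: z² - 6*z + 5 = (z - 5)·(z - 1)
Cancel the common factor (z - 5).

1/(z - 1)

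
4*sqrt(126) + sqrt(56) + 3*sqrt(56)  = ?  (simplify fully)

20*sqrt(14)

4*sqrt(126) = 12*sqrt(14); sqrt(56) = 2*sqrt(14); 3*sqrt(56) = 6*sqrt(14)
Combine: (12 + 2 + 6)·sqrt(14) = 20*sqrt(14)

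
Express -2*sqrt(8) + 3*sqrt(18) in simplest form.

5*sqrt(2)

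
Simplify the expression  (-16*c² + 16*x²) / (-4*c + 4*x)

4*c + 4*x

Difference of squares: factor out (-4*c + 4*x).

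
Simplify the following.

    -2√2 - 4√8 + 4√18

2*√2

2√2 = 2*√2; 4√8 = 8*√2; 4√18 = 12*√2
Combine: (-2 - 8 + 12)·√2 = 2*√2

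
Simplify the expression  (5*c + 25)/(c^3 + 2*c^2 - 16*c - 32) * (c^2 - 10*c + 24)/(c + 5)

(5*c - 30)/(c^2 + 6*c + 8)

Factor: 5*c + 25 = 5*(c + 5);  c^3 + 2*c^2 - 16*c - 32 = (c + 2)*(c + 4)*(c - 4);  c^2 - 10*c + 24 = (c - 6)*(c - 4)
Cancel the common factors (c - 4), (c + 5).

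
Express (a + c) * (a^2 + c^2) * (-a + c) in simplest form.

-a^4 + c^4

Pair the conjugate factors: (c+a)(c-a) = -a^2 + c^2, then repeat with the next factor.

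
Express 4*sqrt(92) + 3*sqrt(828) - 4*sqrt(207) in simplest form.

14*sqrt(23)

4*sqrt(92) = 8*sqrt(23); 3*sqrt(828) = 18*sqrt(23); 4*sqrt(207) = 12*sqrt(23)
Combine: (8 + 18 - 12)·sqrt(23) = 14*sqrt(23)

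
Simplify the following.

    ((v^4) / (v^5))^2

Inside the bracket: (v^-1)
Raise to the power 2: (v^-2)

v^(-2)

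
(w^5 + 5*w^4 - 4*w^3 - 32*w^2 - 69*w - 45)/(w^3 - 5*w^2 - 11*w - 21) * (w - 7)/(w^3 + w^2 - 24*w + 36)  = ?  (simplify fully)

Factor: w^5 + 5*w^4 - 4*w^3 - 32*w^2 - 69*w - 45 = (w - 3)*(w^2 + 2*w + 3)*(w + 5)*(w + 1);  w^3 - 5*w^2 - 11*w - 21 = (w - 7)*(w^2 + 2*w + 3);  w^3 + w^2 - 24*w + 36 = (w - 3)*(w + 6)*(w - 2)
Cancel the common factors (w^2 + 2*w + 3), (w - 7), (w - 3).

(w^2 + 6*w + 5)/(w^2 + 4*w - 12)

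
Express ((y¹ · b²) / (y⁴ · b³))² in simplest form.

Inside the bracket: (y^-3) · (b^-1)
Raise to the power 2: (y^-6) · (b^-2)

1/(b²*y⁶)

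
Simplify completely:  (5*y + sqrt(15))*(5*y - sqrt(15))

25*y^2 - 15

Difference of squares with P = 5*y, Q = sqrt(15).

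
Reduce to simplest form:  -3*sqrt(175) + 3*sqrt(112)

-3*sqrt(7)

3*sqrt(175) = 15*sqrt(7); 3*sqrt(112) = 12*sqrt(7)
Combine: (-15 + 12)·sqrt(7) = -3*sqrt(7)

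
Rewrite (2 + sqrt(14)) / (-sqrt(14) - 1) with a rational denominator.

(-12 - sqrt(14))/13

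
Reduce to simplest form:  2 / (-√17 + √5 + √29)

Group as (√5 + √29) - √17; multiply by (√5 + √29) + √17, then rationalise the remaining surd.

(-34*√17 - 14*√29 + 82*√5 + 4*√2465)/291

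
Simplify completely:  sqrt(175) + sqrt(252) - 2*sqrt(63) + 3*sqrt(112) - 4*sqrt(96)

sqrt(175) = 5*sqrt(7); sqrt(252) = 6*sqrt(7); 2*sqrt(63) = 6*sqrt(7); 3*sqrt(112) = 12*sqrt(7); 4*sqrt(96) = 16*sqrt(6)

-16*sqrt(6) + 17*sqrt(7)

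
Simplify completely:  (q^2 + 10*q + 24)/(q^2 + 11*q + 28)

Factor: q^2 + 10*q + 24 = (q + 4)*(q + 6);  q^2 + 11*q + 28 = (q + 4)*(q + 7)
Cancel the common factor (q + 4).

(q + 6)/(q + 7)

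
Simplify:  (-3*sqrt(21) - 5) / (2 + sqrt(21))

(-53 + sqrt(21))/17

Multiply numerator and denominator by -sqrt(21) + 2.
Denominator becomes -17; numerator becomes -sqrt(21) + 53.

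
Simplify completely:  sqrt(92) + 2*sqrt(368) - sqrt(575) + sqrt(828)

11*sqrt(23)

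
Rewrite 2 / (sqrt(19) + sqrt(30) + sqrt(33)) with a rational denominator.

(-3*sqrt(2090) + 8*sqrt(33) + 11*sqrt(30) + 22*sqrt(19))/506

Group as (sqrt(19) + sqrt(30)) + sqrt(33); multiply by (sqrt(19) + sqrt(30)) - sqrt(33), then rationalise the remaining surd.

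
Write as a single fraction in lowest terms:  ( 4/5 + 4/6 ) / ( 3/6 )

44/15

Numerator: 4/5 + 4/6 = 22/15
Denominator: 3/6 = 1/2
Divide: (22/15) · (2) = 44/15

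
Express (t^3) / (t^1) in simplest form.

t^2

Quotient: t^2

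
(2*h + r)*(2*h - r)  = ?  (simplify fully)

4*h^2 - r^2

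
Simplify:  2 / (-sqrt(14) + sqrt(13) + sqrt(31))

Group as (sqrt(13) + sqrt(31)) - sqrt(14); multiply by (sqrt(13) + sqrt(31)) + sqrt(14), then rationalise the remaining surd.

(-15*sqrt(14) - 2*sqrt(31) + 16*sqrt(13) + sqrt(5642))/178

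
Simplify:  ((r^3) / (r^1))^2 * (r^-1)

Inside the bracket: r^2
Raise to the power 2: r^4
Multiply by (r^-1): add exponents.

r^3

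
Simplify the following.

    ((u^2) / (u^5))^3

Inside the bracket: (u^-3)
Raise to the power 3: (u^-9)

u^(-9)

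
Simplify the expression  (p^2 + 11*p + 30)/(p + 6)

Factor: p^2 + 11*p + 30 = (p + 5)*(p + 6)
Cancel the common factor (p + 6).

p + 5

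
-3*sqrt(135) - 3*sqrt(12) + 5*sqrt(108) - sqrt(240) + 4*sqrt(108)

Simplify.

3*sqrt(135) = 9*sqrt(15); 3*sqrt(12) = 6*sqrt(3); 5*sqrt(108) = 30*sqrt(3); sqrt(240) = 4*sqrt(15); 4*sqrt(108) = 24*sqrt(3)

-13*sqrt(15) + 48*sqrt(3)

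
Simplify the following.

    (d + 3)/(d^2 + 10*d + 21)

1/(d + 7)

Factor: d^2 + 10*d + 21 = (d + 3)*(d + 7)
Cancel the common factor (d + 3).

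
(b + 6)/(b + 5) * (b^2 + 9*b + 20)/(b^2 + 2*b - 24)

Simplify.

(b + 4)/(b - 4)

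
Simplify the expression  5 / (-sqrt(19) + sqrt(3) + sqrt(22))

Group as (sqrt(3) + sqrt(22)) - sqrt(19); multiply by (sqrt(3) + sqrt(22)) + sqrt(19), then rationalise the remaining surd.

(-15*sqrt(19) + 95*sqrt(3) + 5*sqrt(1254))/114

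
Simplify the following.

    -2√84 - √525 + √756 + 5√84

2√84 = 4*√21; √525 = 5*√21; √756 = 6*√21; 5√84 = 10*√21
Combine: (-4 - 5 + 6 + 10)·√21 = 7*√21

7*√21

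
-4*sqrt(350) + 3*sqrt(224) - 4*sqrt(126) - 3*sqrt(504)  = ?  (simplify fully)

-38*sqrt(14)

4*sqrt(350) = 20*sqrt(14); 3*sqrt(224) = 12*sqrt(14); 4*sqrt(126) = 12*sqrt(14); 3*sqrt(504) = 18*sqrt(14)
Combine: (-20 + 12 - 12 - 18)·sqrt(14) = -38*sqrt(14)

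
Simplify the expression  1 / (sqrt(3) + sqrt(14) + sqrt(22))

Group as (sqrt(14) + sqrt(22)) + sqrt(3); multiply by (sqrt(14) + sqrt(22)) - sqrt(3), then rationalise the remaining surd.

(-4*sqrt(231) - 5*sqrt(22) + 11*sqrt(14) + 33*sqrt(3))/143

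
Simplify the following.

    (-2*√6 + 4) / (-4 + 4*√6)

Multiply numerator and denominator by -4*√6 - 4.
Denominator becomes -80; numerator becomes -8*√6 + 32.

(-4 + √6)/10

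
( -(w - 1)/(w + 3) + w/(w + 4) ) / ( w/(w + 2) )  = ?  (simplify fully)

Numerator: -(w - 1)/(w + 3) + w/(w + 4) = 4/(w^2 + 7*w + 12)
Denominator: w/(w + 2) = w/(w + 2)
Divide: (4/(w^2 + 7*w + 12)) · ((w + 2)/w) = (4*w + 8)/(w^3 + 7*w^2 + 12*w)

(4*w + 8)/(w^3 + 7*w^2 + 12*w)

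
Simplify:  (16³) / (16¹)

2^8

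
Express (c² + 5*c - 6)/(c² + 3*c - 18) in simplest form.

(c - 1)/(c - 3)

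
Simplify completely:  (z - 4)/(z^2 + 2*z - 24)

Factor: z^2 + 2*z - 24 = (z + 6)*(z - 4)
Cancel the common factor (z - 4).

1/(z + 6)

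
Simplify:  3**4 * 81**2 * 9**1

3**4 = 3**4; 81**2 = 3**8; 9**1 = 3**2
Combine exponents: 3**14

3**14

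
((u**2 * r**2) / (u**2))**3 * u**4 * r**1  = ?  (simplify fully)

Inside the bracket: r**2
Raise to the power 3: r**6
Multiply by u**4 * r**1: add exponents.

r**7*u**4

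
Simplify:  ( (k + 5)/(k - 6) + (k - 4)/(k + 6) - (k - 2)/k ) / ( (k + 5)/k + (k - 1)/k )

Numerator: (k + 5)/(k - 6) + (k - 4)/(k + 6) - (k - 2)/k = (k³ + 3*k² + 90*k - 72)/(k³ - 36*k)
Denominator: (k + 5)/k + (k - 1)/k = (2*k + 4)/k
Divide: ((k³ + 3*k² + 90*k - 72)/(k³ - 36*k)) · (k/(2*k + 4)) = (k³ + 3*k² + 90*k - 72)/(2*k³ + 4*k² - 72*k - 144)

(k³ + 3*k² + 90*k - 72)/(2*k³ + 4*k² - 72*k - 144)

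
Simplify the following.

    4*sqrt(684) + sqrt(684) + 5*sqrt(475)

55*sqrt(19)

4*sqrt(684) = 24*sqrt(19); sqrt(684) = 6*sqrt(19); 5*sqrt(475) = 25*sqrt(19)
Combine: (24 + 6 + 25)·sqrt(19) = 55*sqrt(19)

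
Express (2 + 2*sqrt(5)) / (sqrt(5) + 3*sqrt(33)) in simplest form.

(-5 - sqrt(5) + 3*sqrt(33) + 3*sqrt(165))/146

Multiply numerator and denominator by -3*sqrt(33) + sqrt(5).
Denominator becomes -292; numerator becomes -6*sqrt(165) - 6*sqrt(33) + 2*sqrt(5) + 10.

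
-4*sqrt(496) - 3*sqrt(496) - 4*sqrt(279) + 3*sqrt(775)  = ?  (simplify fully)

-25*sqrt(31)

4*sqrt(496) = 16*sqrt(31); 3*sqrt(496) = 12*sqrt(31); 4*sqrt(279) = 12*sqrt(31); 3*sqrt(775) = 15*sqrt(31)
Combine: (-16 - 12 - 12 + 15)·sqrt(31) = -25*sqrt(31)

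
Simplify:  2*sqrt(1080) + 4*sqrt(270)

24*sqrt(30)

2*sqrt(1080) = 12*sqrt(30); 4*sqrt(270) = 12*sqrt(30)
Combine: (12 + 12)·sqrt(30) = 24*sqrt(30)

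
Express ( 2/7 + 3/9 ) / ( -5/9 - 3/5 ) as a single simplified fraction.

-15/28

Numerator: 2/7 + 3/9 = 13/21
Denominator: -5/9 - 3/5 = -52/45
Divide: (13/21) · (-45/52) = -15/28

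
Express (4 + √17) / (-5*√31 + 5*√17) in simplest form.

(-√527 - 4*√31 - 17 - 4*√17)/70

Multiply numerator and denominator by 5*√17 + 5*√31.
Denominator becomes -350; numerator becomes 20*√17 + 85 + 20*√31 + 5*√527.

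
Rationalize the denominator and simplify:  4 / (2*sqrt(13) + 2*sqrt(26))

Multiply numerator and denominator by -2*sqrt(26) + 2*sqrt(13).
Denominator becomes -52; numerator becomes -8*sqrt(26) + 8*sqrt(13).

(-2*sqrt(13) + 2*sqrt(26))/13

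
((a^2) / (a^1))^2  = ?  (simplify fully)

Inside the bracket: a^1
Raise to the power 2: a^2

a^2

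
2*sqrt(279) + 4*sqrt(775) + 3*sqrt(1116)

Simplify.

2*sqrt(279) = 6*sqrt(31); 4*sqrt(775) = 20*sqrt(31); 3*sqrt(1116) = 18*sqrt(31)
Combine: (6 + 20 + 18)·sqrt(31) = 44*sqrt(31)

44*sqrt(31)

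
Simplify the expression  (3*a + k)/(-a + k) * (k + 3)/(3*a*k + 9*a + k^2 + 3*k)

Factor: 3*a*k + 9*a + k^2 + 3*k = (k + 3)*(3*a + k)
Cancel the common factors (3*a + k), (k + 3).

-1/(a - k)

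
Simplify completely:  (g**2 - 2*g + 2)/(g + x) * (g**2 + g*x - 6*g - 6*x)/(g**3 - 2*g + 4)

Factor: g**2 + g*x - 6*g - 6*x = (g + x)*(g - 6);  g**3 - 2*g + 4 = (g**2 - 2*g + 2)*(g + 2)
Cancel the common factors (g**2 - 2*g + 2), (g + x).

(g - 6)/(g + 2)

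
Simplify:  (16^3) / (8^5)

16^3 = 2^12; 8^5 = 2^15
Combine exponents: 2^(-3)

2^(-3)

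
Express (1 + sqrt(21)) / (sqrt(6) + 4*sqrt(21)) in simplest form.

Multiply numerator and denominator by -sqrt(6) + 4*sqrt(21).
Denominator becomes 330; numerator becomes -3*sqrt(14) - sqrt(6) + 4*sqrt(21) + 84.

(-3*sqrt(14) - sqrt(6) + 4*sqrt(21) + 84)/330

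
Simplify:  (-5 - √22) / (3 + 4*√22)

Multiply numerator and denominator by -4*√22 + 3.
Denominator becomes -343; numerator becomes 73 + 17*√22.

(-17*√22 - 73)/343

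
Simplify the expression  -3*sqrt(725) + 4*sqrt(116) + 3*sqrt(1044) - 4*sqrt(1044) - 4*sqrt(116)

3*sqrt(725) = 15*sqrt(29); 4*sqrt(116) = 8*sqrt(29); 3*sqrt(1044) = 18*sqrt(29); 4*sqrt(1044) = 24*sqrt(29); 4*sqrt(116) = 8*sqrt(29)
Combine: (-15 + 8 + 18 - 24 - 8)·sqrt(29) = -21*sqrt(29)

-21*sqrt(29)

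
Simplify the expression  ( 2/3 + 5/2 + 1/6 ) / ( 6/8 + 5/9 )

120/47

Numerator: 2/3 + 5/2 + 1/6 = 10/3
Denominator: 6/8 + 5/9 = 47/36
Divide: (10/3) · (36/47) = 120/47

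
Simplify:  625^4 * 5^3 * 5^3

625^4 = 5^16; 5^3 = 5^3; 5^3 = 5^3
Combine exponents: 5^22

5^22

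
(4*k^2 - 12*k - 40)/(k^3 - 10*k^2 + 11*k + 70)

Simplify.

4/(k - 7)

Factor: 4*k^2 - 12*k - 40 = 4*(k + 2)*(k - 5);  k^3 - 10*k^2 + 11*k + 70 = (k - 7)*(k + 2)*(k - 5)
Cancel the common factors (k - 5), (k + 2).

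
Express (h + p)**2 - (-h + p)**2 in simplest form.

4*h*p

Only the odd-power cross terms survive.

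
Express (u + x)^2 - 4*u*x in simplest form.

(u - x)^2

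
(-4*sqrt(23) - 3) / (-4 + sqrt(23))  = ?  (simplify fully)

Multiply numerator and denominator by -sqrt(23) - 4.
Denominator becomes -7; numerator becomes 19*sqrt(23) + 104.

(-104 - 19*sqrt(23))/7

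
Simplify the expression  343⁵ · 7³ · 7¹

7^19

343⁵ = 7^15; 7³ = 7^3; 7¹ = 7^1
Combine exponents: 7^19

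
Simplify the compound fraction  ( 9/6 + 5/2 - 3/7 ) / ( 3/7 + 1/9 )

225/34

Numerator: 9/6 + 5/2 - 3/7 = 25/7
Denominator: 3/7 + 1/9 = 34/63
Divide: (25/7) · (63/34) = 225/34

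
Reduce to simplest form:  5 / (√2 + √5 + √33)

Group as (√2 + √5) + √33; multiply by (√2 + √5) - √33, then rationalise the remaining surd.

(-75*√5 - 90*√2 + 5*√330 + 65*√33)/318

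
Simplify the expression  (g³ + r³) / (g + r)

g^3 + r^3 = (g + r)(g² - g*r + r²).

g² - g*r + r²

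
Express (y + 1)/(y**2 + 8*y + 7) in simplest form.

Factor: y**2 + 8*y + 7 = (y + 7)*(y + 1)
Cancel the common factor (y + 1).

1/(y + 7)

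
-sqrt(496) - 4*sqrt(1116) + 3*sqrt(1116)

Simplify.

-10*sqrt(31)

sqrt(496) = 4*sqrt(31); 4*sqrt(1116) = 24*sqrt(31); 3*sqrt(1116) = 18*sqrt(31)
Combine: (-4 - 24 + 18)·sqrt(31) = -10*sqrt(31)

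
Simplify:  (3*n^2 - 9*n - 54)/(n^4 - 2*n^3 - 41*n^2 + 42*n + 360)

3/(n^2 + n - 20)

Factor: 3*n^2 - 9*n - 54 = 3*(n + 3)*(n - 6);  n^4 - 2*n^3 - 41*n^2 + 42*n + 360 = (n - 6)*(n + 5)*(n - 4)*(n + 3)
Cancel the common factors (n - 6), (n + 3).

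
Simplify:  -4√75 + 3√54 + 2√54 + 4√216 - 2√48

-28*√3 + 39*√6

4√75 = 20*√3; 3√54 = 9*√6; 2√54 = 6*√6; 4√216 = 24*√6; 2√48 = 8*√3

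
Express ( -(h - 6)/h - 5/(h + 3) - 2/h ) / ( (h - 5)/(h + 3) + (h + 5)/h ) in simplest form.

(-h^2 - 4*h + 12)/(2*h^2 + 3*h + 15)

Numerator: -(h - 6)/h - 5/(h + 3) - 2/h = (-h^2 - 4*h + 12)/(h^2 + 3*h)
Denominator: (h - 5)/(h + 3) + (h + 5)/h = (2*h^2 + 3*h + 15)/(h^2 + 3*h)
Divide: ((-h^2 - 4*h + 12)/(h^2 + 3*h)) · ((h^2 + 3*h)/(2*h^2 + 3*h + 15)) = (-h^2 - 4*h + 12)/(2*h^2 + 3*h + 15)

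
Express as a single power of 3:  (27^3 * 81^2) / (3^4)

3^13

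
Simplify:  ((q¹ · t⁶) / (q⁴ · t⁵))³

Inside the bracket: (q^-3) · t¹
Raise to the power 3: (q^-9) · t³

t³/q⁹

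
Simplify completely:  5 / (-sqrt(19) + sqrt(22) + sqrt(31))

Group as (sqrt(22) + sqrt(31)) - sqrt(19); multiply by (sqrt(22) + sqrt(31)) + sqrt(19), then rationalise the remaining surd.

(-85*sqrt(19) + 25*sqrt(31) + 70*sqrt(22) + 5*sqrt(12958))/786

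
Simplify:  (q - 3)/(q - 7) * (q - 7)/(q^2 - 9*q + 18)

1/(q - 6)

Factor: q^2 - 9*q + 18 = (q - 6)*(q - 3)
Cancel the common factors (q - 3), (q - 7).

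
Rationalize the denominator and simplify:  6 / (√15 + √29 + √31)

(-12*√13485 + 78*√31 + 102*√29 + 270*√15)/1571

Group as (√29 + √31) + √15; multiply by (√29 + √31) - √15, then rationalise the remaining surd.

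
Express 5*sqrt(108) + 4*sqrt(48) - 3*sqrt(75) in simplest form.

31*sqrt(3)

5*sqrt(108) = 30*sqrt(3); 4*sqrt(48) = 16*sqrt(3); 3*sqrt(75) = 15*sqrt(3)
Combine: (30 + 16 - 15)·sqrt(3) = 31*sqrt(3)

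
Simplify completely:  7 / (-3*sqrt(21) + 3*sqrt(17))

Multiply numerator and denominator by 3*sqrt(17) + 3*sqrt(21).
Denominator becomes -36; numerator becomes 21*sqrt(17) + 21*sqrt(21).

(-7*sqrt(21) - 7*sqrt(17))/12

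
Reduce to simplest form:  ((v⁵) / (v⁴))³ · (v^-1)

Inside the bracket: v¹
Raise to the power 3: v³
Multiply by (v^-1): add exponents.

v²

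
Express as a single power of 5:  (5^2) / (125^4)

5^2 = 5^2; 125^4 = 5^12
Combine exponents: 5^(-10)

5^(-10)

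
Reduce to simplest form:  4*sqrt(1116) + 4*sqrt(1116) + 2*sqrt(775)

58*sqrt(31)

4*sqrt(1116) = 24*sqrt(31); 4*sqrt(1116) = 24*sqrt(31); 2*sqrt(775) = 10*sqrt(31)
Combine: (24 + 24 + 10)·sqrt(31) = 58*sqrt(31)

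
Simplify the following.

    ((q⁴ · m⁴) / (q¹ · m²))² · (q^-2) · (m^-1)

Inside the bracket: q³ · m²
Raise to the power 2: q⁶ · m⁴
Multiply by (q^-2) · (m^-1): add exponents.

m³*q⁴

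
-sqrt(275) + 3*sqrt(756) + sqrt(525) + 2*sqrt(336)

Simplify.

-5*sqrt(11) + 31*sqrt(21)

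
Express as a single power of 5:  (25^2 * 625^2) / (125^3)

25^2 = 5^4; 625^2 = 5^8; 125^3 = 5^9
Combine exponents: 5^3

5^3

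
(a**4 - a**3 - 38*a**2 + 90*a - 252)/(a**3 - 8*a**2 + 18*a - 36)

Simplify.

a + 7

Factor: a**4 - a**3 - 38*a**2 + 90*a - 252 = (a - 6)*(a + 7)*(a**2 - 2*a + 6);  a**3 - 8*a**2 + 18*a - 36 = (a**2 - 2*a + 6)*(a - 6)
Cancel the common factors (a**2 - 2*a + 6), (a - 6).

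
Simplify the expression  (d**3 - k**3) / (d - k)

d**3 - k**3 = (d - k)(d**2 + d*k + k**2).

d**2 + d*k + k**2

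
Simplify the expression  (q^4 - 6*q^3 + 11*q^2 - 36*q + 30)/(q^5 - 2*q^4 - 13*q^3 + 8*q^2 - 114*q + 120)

1/(q + 4)

Factor: q^4 - 6*q^3 + 11*q^2 - 36*q + 30 = (q - 1)*(q^2 + 6)*(q - 5);  q^5 - 2*q^4 - 13*q^3 + 8*q^2 - 114*q + 120 = (q - 5)*(q + 4)*(q - 1)*(q^2 + 6)
Cancel the common factors (q^2 + 6), (q - 5), (q - 1).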